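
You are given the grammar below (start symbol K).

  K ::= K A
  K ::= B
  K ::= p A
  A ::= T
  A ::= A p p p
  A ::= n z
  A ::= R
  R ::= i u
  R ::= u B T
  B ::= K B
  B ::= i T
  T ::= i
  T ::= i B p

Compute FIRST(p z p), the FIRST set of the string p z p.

{ p }

p is a terminal; add {p} and stop.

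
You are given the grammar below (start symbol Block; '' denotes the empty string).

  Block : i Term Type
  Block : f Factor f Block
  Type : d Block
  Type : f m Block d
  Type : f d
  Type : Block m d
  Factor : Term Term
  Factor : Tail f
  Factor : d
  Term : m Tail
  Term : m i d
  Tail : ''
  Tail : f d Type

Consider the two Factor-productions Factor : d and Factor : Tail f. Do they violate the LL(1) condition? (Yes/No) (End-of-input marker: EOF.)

FIRST(d) = { d } and FIRST(Tail f) = { f }.
The FIRST sets are disjoint and neither alternative is nullable — no conflict.

No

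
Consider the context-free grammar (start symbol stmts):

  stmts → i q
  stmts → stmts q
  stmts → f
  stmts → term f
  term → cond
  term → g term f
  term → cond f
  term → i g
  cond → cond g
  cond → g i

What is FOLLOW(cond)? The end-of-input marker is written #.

{ f, g }

In term → cond: cond is at the end, add FOLLOW(term) = { f }.
In term → cond f: add FIRST(f) = { f }.
In cond → cond g: add FIRST(g) = { g }.
Union: FOLLOW(cond) = { f, g }.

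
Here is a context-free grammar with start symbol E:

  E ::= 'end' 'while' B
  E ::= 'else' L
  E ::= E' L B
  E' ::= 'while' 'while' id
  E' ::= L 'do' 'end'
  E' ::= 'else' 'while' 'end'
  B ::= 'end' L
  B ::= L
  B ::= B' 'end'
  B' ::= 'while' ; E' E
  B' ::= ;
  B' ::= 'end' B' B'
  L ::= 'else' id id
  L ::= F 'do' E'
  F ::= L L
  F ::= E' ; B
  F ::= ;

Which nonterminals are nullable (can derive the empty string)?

{ } (none)

No nonterminal has an empty production or an RHS whose symbols are all nullable.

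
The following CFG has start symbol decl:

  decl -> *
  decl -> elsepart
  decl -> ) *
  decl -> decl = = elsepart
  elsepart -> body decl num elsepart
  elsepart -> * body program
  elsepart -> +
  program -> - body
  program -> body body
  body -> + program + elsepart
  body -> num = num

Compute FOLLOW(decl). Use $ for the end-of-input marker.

{ $, =, num }

decl is the start symbol, so $ ∈ FOLLOW(decl).
In decl -> decl = = elsepart: add FIRST(= = elsepart) = { = }.
In elsepart -> body decl num elsepart: add FIRST(num elsepart) = { num }.
Union: FOLLOW(decl) = { $, =, num }.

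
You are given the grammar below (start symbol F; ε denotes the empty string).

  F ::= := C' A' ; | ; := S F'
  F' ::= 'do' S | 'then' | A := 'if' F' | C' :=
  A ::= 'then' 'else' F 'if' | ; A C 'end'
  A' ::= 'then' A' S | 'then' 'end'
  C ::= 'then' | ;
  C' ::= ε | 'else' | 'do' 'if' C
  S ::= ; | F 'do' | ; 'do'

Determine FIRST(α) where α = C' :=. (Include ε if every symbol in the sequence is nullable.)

{ 'do', 'else', := }

Add FIRST(C')\{ε} = { 'do', 'else' }; C' is nullable, continue.
:= is a terminal; add {:=} and stop.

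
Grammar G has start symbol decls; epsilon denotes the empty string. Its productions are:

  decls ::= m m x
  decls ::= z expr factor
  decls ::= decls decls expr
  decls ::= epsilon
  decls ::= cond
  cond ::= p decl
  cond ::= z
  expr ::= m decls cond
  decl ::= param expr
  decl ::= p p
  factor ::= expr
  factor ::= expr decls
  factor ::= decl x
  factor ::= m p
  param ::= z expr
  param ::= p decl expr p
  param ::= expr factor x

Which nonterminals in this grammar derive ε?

{ decls }

Directly nullable (have an epsilon-production): decls.
No other nonterminal has a production whose RHS symbols are all nullable.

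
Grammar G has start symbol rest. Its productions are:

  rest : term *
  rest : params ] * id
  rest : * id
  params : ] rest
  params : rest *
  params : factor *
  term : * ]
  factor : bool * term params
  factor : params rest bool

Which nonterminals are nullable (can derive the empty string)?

No nonterminal has an empty production or an RHS whose symbols are all nullable.

{ } (none)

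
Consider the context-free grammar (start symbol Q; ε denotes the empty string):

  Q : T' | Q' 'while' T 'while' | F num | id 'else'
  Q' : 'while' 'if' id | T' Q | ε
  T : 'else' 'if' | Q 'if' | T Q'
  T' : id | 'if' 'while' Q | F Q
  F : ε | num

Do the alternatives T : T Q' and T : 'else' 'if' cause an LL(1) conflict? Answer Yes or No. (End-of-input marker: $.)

FIRST(T Q') = { 'else', 'if', 'while', id, num } and FIRST('else' 'if') = { 'else' }.
Both contain 'else', so the two alternatives are not disjoint — LL(1) conflict.

Yes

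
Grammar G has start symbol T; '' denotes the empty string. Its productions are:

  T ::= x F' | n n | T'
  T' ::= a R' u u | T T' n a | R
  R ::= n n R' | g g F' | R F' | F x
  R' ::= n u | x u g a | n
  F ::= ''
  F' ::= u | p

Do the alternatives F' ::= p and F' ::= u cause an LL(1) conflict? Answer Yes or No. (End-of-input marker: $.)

FIRST(p) = { p } and FIRST(u) = { u }.
The FIRST sets are disjoint and neither alternative is nullable — no conflict.

No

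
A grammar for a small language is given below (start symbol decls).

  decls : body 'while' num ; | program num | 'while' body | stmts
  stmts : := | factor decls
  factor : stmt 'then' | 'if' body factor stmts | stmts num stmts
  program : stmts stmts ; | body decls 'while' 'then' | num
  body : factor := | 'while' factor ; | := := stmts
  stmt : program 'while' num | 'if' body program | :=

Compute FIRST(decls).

{ 'if', 'while', :=, num }

From decls : body 'while' num ;: add FIRST(body) = { 'if', 'while', :=, num }.
From decls : program num: add FIRST(program) = { 'if', 'while', :=, num }.
decls : 'while' body contributes {'while'}.
From decls : stmts: add FIRST(stmts) = { 'if', 'while', :=, num }.
Union: FIRST(decls) = { 'if', 'while', :=, num }.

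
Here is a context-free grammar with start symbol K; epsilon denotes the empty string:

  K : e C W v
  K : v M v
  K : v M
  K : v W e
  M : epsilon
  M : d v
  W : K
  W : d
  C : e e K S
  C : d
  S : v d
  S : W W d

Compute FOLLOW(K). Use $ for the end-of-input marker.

{ $, d, e, v }

K is the start symbol, so $ ∈ FOLLOW(K).
In W : K: K is at the end, add FOLLOW(W) = { d, e, v }.
In C : e e K S: add FIRST(S) = { d, e, v }.
Union: FOLLOW(K) = { $, d, e, v }.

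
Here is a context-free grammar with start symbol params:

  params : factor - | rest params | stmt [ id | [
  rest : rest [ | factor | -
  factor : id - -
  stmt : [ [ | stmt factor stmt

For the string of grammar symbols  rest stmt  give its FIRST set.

{ -, id }

Add FIRST(rest) = { -, id }; rest is not nullable, stop.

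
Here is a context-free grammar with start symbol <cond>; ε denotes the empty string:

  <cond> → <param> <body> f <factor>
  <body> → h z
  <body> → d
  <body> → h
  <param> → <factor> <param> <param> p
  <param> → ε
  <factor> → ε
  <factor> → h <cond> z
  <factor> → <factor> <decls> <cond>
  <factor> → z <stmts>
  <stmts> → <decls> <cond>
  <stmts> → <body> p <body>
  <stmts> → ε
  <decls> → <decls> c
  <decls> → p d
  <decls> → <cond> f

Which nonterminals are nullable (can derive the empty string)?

Directly nullable (have an ε-production): <param>, <factor>, <stmts>.
No other nonterminal has a production whose RHS symbols are all nullable.

{ <factor>, <param>, <stmts> }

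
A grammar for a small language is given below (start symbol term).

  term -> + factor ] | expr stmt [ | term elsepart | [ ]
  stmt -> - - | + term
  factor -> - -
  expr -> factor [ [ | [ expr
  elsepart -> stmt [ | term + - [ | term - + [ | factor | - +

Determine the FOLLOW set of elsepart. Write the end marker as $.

In term -> term elsepart: elsepart is at the end, add FOLLOW(term) = { $, +, -, [ }.
Union: FOLLOW(elsepart) = { $, +, -, [ }.

{ $, +, -, [ }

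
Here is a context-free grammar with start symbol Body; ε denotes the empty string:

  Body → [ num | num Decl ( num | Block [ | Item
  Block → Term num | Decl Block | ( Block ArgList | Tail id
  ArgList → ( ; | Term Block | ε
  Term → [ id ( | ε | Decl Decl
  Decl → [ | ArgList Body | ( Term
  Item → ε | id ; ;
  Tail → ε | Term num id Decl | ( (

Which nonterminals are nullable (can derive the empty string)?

{ ArgList, Body, Decl, Item, Tail, Term }

Directly nullable (have an ε-production): ArgList, Term, Item, Tail.
Decl → ArgList Body with every symbol nullable, so Decl is nullable.
Body → Item with every symbol nullable, so Body is nullable.
No other nonterminal has a production whose RHS symbols are all nullable.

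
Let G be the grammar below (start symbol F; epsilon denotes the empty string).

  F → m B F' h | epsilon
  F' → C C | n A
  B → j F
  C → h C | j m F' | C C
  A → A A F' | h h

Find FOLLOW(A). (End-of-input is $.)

In F' → n A: A is at the end, add FOLLOW(F') = { h, j, n }.
In A → A A F': add FIRST(A F') = { h }.
In A → A A F': add FIRST(F') = { h, j, n }.
Union: FOLLOW(A) = { h, j, n }.

{ h, j, n }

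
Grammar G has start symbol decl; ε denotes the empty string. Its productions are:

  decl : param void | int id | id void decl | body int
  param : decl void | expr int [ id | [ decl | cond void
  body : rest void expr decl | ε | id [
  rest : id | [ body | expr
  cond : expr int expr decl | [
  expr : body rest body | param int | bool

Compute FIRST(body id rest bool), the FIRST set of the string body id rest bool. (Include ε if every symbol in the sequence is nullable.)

{ [, bool, id, int }

Add FIRST(body)\{ε} = { [, bool, id, int }; body is nullable, continue.
id is a terminal; add {id} and stop.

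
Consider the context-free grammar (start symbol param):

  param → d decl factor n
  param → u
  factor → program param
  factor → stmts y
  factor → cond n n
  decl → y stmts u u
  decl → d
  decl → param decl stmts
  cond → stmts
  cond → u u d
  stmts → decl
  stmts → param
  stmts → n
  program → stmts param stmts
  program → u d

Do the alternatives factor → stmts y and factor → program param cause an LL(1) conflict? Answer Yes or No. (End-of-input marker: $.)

FIRST(stmts y) = { d, n, u, y } and FIRST(program param) = { d, n, u, y }.
Both contain d, so the two alternatives are not disjoint — LL(1) conflict.

Yes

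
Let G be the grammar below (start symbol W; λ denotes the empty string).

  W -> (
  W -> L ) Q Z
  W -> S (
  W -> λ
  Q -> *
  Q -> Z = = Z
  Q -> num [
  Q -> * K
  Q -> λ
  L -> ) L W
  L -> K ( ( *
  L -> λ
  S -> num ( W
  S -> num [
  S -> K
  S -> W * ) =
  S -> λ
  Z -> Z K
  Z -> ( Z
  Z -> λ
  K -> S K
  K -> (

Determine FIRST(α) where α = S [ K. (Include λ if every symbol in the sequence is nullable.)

Add FIRST(S)\{λ} = { (, ), *, num }; S is nullable, continue.
[ is a terminal; add {[} and stop.

{ (, ), *, [, num }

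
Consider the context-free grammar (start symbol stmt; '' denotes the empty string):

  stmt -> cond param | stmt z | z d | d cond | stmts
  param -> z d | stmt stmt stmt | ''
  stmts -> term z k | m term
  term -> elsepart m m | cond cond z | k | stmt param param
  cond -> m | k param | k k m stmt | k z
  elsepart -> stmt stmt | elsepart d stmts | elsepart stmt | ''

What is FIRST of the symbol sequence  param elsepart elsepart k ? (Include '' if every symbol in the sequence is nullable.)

Add FIRST(param)\{''} = { d, k, m, z }; param is nullable, continue.
Add FIRST(elsepart)\{''} = { d, k, m, z }; elsepart is nullable, continue.
Add FIRST(elsepart)\{''} = { d, k, m, z }; elsepart is nullable, continue.
k is a terminal; add {k} and stop.

{ d, k, m, z }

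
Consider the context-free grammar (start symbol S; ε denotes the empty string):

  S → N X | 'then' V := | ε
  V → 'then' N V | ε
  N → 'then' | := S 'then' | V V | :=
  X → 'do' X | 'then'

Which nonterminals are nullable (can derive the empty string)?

Directly nullable (have an ε-production): S, V.
N → V V with every symbol nullable, so N is nullable.
No other nonterminal has a production whose RHS symbols are all nullable.

{ N, S, V }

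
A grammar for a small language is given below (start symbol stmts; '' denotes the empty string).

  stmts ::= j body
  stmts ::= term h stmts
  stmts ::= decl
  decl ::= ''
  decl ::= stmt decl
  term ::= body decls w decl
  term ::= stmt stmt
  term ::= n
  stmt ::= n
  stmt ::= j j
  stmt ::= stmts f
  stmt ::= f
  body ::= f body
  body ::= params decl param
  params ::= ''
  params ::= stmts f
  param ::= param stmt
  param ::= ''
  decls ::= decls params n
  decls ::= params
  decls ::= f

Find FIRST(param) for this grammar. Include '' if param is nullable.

{ f, j, n, w, '' }

From param ::= param stmt: param nullable, take FIRST(param) ∪ FIRST(stmt) = { f, j, n, w }.
param ::= '' contributes ''.
Union: FIRST(param) = { f, j, n, w, '' }.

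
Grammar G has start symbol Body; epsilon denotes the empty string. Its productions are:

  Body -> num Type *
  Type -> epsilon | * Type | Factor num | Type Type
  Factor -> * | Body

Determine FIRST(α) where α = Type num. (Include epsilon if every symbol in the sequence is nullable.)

Add FIRST(Type)\{epsilon} = { *, num }; Type is nullable, continue.
num is a terminal; add {num} and stop.

{ *, num }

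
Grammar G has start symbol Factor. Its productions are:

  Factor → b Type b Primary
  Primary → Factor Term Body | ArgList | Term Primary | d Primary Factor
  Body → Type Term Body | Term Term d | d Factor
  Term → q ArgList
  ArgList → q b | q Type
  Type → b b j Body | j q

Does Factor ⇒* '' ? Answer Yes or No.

No

No nonterminal in this grammar is nullable.
No production of Factor has an RHS whose symbols are all nullable, so Factor is not nullable.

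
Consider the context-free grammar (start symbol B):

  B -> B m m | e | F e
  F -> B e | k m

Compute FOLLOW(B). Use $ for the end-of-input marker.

B is the start symbol, so $ ∈ FOLLOW(B).
In B -> B m m: add FIRST(m m) = { m }.
In F -> B e: add FIRST(e) = { e }.
Union: FOLLOW(B) = { $, e, m }.

{ $, e, m }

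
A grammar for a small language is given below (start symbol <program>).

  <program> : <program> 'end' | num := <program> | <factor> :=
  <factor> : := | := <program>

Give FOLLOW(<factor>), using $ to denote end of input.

In <program> : <factor> :=: add FIRST(:=) = { := }.
Union: FOLLOW(<factor>) = { := }.

{ := }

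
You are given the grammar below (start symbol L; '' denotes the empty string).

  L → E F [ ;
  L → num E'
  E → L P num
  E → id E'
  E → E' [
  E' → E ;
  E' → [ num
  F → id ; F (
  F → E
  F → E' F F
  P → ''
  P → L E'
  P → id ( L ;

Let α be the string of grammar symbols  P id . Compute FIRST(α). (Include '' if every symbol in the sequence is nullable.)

Add FIRST(P)\{''} = { [, id, num }; P is nullable, continue.
id is a terminal; add {id} and stop.

{ [, id, num }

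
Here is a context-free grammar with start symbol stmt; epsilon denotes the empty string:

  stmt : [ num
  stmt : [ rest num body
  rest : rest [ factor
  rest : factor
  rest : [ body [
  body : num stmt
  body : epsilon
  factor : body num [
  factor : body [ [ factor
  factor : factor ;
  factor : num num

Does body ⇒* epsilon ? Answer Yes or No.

Yes

body has an epsilon-production, so body ⇒ epsilon.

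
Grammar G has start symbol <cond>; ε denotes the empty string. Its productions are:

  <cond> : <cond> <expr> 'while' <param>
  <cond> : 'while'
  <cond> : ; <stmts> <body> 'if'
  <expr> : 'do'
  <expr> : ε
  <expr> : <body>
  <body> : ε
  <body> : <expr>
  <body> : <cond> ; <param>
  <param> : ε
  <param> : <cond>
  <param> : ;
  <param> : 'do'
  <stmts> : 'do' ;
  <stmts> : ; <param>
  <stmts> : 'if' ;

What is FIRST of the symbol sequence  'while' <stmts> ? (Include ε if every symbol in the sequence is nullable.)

'while' is a terminal; add {'while'} and stop.

{ 'while' }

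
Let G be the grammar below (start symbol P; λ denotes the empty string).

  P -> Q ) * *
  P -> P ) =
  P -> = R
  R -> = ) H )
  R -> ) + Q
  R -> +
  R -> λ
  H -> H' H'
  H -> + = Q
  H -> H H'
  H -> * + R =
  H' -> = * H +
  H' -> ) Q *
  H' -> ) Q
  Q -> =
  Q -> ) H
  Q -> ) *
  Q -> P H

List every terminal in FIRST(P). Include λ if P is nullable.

{ ), = }

From P -> Q ) * *: add FIRST(Q) = { ), = }.
From P -> P ) =: add FIRST(P) = { ), = }.
P -> = R contributes {=}.
Union: FIRST(P) = { ), = }.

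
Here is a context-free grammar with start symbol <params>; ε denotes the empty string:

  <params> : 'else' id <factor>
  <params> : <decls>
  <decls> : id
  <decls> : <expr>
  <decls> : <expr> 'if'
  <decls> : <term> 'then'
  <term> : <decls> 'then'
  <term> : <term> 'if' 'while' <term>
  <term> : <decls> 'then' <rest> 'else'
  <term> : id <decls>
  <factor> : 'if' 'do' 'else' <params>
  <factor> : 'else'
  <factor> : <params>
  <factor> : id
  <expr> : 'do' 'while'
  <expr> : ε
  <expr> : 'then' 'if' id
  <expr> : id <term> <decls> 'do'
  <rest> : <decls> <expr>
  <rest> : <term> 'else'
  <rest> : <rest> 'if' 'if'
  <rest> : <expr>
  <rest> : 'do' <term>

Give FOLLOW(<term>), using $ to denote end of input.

In <decls> : <term> 'then': add FIRST('then') = { 'then' }.
In <term> : <term> 'if' 'while' <term>: add FIRST('if' 'while' <term>) = { 'if' }.
In <term> : <term> 'if' 'while' <term>: <term> is at the end, add FOLLOW(<term>) = { 'do', 'else', 'if', 'then', id }.
In <expr> : id <term> <decls> 'do': add FIRST(<decls> 'do') = { 'do', 'if', 'then', id }.
In <rest> : <term> 'else': add FIRST('else') = { 'else' }.
In <rest> : 'do' <term>: <term> is at the end, add FOLLOW(<rest>) = { 'else', 'if' }.
Union: FOLLOW(<term>) = { 'do', 'else', 'if', 'then', id }.

{ 'do', 'else', 'if', 'then', id }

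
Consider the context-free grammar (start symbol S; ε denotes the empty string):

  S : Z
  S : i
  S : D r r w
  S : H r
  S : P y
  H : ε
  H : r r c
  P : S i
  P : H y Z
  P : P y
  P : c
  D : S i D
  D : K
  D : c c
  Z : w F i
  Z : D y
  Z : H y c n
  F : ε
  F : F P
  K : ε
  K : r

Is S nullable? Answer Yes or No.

Nullable nonterminals: D, F, H, K.
No production of S has an RHS whose symbols are all nullable, so S is not nullable.

No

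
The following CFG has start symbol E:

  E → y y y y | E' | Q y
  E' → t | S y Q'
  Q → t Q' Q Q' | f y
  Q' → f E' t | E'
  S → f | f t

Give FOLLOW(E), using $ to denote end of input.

E is the start symbol, so $ ∈ FOLLOW(E).
Union: FOLLOW(E) = { $ }.

{ $ }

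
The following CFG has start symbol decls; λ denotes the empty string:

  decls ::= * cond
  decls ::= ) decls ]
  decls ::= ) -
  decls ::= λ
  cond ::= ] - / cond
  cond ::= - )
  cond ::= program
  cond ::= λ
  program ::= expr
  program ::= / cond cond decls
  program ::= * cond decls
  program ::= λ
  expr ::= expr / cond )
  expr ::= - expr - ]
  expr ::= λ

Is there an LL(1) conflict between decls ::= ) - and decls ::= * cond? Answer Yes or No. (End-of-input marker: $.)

No

FIRST() -) = { ) } and FIRST(* cond) = { * }.
The FIRST sets are disjoint and neither alternative is nullable — no conflict.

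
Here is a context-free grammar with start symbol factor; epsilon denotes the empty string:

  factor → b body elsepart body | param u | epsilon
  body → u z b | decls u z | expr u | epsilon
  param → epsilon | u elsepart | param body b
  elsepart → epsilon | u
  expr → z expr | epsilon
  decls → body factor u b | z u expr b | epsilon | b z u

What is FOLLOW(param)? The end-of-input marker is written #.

{ b, u, z }

In factor → param u: add FIRST(u) = { u }.
In param → param body b: add FIRST(body b) = { b, u, z }.
Union: FOLLOW(param) = { b, u, z }.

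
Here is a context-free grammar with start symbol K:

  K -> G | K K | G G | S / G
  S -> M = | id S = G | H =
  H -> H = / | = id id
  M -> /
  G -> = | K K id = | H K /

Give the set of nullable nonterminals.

No nonterminal has an empty production or an RHS whose symbols are all nullable.

{ } (none)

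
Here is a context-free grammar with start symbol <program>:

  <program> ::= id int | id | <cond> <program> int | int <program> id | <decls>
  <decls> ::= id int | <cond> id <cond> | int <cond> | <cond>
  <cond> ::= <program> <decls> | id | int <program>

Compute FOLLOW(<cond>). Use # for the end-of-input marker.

In <program> ::= <cond> <program> int: add FIRST(<program> int) = { id, int }.
In <decls> ::= <cond> id <cond>: add FIRST(id <cond>) = { id }.
In <decls> ::= <cond> id <cond>: <cond> is at the end, add FOLLOW(<decls>) = { #, id, int }.
In <decls> ::= int <cond>: <cond> is at the end, add FOLLOW(<decls>) = { #, id, int }.
In <decls> ::= <cond>: <cond> is at the end, add FOLLOW(<decls>) = { #, id, int }.
Union: FOLLOW(<cond>) = { #, id, int }.

{ #, id, int }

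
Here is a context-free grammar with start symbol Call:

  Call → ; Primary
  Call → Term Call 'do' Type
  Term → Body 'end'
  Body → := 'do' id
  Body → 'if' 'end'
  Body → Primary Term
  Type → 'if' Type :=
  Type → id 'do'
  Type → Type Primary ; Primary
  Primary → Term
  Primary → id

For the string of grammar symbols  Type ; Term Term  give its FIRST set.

Add FIRST(Type) = { 'if', id }; Type is not nullable, stop.

{ 'if', id }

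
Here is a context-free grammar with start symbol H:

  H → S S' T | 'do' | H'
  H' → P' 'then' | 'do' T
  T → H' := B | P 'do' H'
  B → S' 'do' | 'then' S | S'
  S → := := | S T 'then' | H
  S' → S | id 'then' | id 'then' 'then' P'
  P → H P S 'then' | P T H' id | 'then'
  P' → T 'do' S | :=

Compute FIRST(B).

From B → S' 'do': add FIRST(S') = { 'do', 'then', :=, id }.
B → 'then' S contributes {'then'}.
From B → S': add FIRST(S') = { 'do', 'then', :=, id }.
Union: FIRST(B) = { 'do', 'then', :=, id }.

{ 'do', 'then', :=, id }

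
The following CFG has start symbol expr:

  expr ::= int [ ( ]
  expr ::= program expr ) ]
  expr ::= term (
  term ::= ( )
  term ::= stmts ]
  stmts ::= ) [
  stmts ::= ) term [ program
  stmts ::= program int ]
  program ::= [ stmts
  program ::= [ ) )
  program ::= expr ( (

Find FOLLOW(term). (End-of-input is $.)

In expr ::= term (: add FIRST(() = { ( }.
In stmts ::= ) term [ program: add FIRST([ program) = { [ }.
Union: FOLLOW(term) = { (, [ }.

{ (, [ }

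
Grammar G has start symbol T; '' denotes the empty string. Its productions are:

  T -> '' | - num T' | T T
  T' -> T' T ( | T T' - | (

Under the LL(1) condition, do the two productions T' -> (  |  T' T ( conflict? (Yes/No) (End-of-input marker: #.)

Yes

FIRST(() = { ( } and FIRST(T' T () = { (, - }.
Both contain (, so the two alternatives are not disjoint — LL(1) conflict.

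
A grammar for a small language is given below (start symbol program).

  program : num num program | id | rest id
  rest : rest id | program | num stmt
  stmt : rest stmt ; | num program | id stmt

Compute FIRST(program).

program : num num program contributes {num}.
program : id contributes {id}.
From program : rest id: add FIRST(rest) = { id, num }.
Union: FIRST(program) = { id, num }.

{ id, num }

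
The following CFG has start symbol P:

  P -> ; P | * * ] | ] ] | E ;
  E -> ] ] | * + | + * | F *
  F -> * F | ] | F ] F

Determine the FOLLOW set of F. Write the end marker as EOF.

{ *, ] }

In E -> F *: add FIRST(*) = { * }.
In F -> * F: F is at the end, add FOLLOW(F) = { *, ] }.
In F -> F ] F: add FIRST(] F) = { ] }.
In F -> F ] F: F is at the end, add FOLLOW(F) = { *, ] }.
Union: FOLLOW(F) = { *, ] }.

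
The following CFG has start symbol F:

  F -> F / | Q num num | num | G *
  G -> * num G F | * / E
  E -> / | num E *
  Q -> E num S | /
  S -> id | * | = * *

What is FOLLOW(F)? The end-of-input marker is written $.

F is the start symbol, so $ ∈ FOLLOW(F).
In F -> F /: add FIRST(/) = { / }.
In G -> * num G F: F is at the end, add FOLLOW(G) = { *, /, num }.
Union: FOLLOW(F) = { $, *, /, num }.

{ $, *, /, num }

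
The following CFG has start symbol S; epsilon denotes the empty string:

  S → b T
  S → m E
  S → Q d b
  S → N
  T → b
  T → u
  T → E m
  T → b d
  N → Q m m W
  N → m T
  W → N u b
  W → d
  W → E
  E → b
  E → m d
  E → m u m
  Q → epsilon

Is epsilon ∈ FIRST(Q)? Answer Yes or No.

Q has an epsilon-production, so Q ⇒ epsilon.

Yes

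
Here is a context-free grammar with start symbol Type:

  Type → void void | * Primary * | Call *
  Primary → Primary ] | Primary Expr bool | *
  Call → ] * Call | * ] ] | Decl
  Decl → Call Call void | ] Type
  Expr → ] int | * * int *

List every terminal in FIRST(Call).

Call → ] * Call contributes {]}.
Call → * ] ] contributes {*}.
From Call → Decl: add FIRST(Decl) = { *, ] }.
Union: FIRST(Call) = { *, ] }.

{ *, ] }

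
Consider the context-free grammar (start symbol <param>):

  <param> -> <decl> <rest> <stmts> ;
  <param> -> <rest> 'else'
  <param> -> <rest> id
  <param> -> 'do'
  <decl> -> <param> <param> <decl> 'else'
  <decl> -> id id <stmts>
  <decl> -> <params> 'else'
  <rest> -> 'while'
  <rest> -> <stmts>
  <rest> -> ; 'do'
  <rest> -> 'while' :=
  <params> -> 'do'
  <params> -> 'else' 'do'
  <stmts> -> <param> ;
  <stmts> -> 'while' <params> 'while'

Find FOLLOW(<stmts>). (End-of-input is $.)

In <param> -> <decl> <rest> <stmts> ;: add FIRST(;) = { ; }.
In <decl> -> id id <stmts>: <stmts> is at the end, add FOLLOW(<decl>) = { 'do', 'else', 'while', ;, id }.
In <rest> -> <stmts>: <stmts> is at the end, add FOLLOW(<rest>) = { 'do', 'else', 'while', ;, id }.
Union: FOLLOW(<stmts>) = { 'do', 'else', 'while', ;, id }.

{ 'do', 'else', 'while', ;, id }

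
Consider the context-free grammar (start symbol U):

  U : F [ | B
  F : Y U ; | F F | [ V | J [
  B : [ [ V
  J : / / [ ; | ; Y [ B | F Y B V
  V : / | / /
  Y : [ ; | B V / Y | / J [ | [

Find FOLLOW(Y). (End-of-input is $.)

{ /, ;, [ }

In F : Y U ;: add FIRST(U ;) = { /, ;, [ }.
In J : ; Y [ B: add FIRST([ B) = { [ }.
In J : F Y B V: add FIRST(B V) = { [ }.
In Y : B V / Y: Y is at the end, add FOLLOW(Y) = { /, ;, [ }.
Union: FOLLOW(Y) = { /, ;, [ }.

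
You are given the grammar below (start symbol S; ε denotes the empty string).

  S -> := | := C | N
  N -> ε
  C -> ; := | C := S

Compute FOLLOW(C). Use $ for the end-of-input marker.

In S -> := C: C is at the end, add FOLLOW(S) = { $, := }.
In C -> C := S: add FIRST(:= S) = { := }.
Union: FOLLOW(C) = { $, := }.

{ $, := }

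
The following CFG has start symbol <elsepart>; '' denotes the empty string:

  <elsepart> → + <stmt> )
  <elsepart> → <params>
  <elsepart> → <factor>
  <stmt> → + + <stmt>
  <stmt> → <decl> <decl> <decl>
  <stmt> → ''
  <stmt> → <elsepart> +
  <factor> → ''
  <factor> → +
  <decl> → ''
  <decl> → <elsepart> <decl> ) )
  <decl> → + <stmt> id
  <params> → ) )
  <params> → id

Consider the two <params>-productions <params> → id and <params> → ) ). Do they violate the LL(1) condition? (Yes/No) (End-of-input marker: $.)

FIRST(id) = { id } and FIRST() )) = { ) }.
The FIRST sets are disjoint and neither alternative is nullable — no conflict.

No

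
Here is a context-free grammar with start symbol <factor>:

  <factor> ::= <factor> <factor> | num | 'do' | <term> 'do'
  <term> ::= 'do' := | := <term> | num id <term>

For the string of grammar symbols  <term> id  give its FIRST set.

Add FIRST(<term>) = { 'do', :=, num }; <term> is not nullable, stop.

{ 'do', :=, num }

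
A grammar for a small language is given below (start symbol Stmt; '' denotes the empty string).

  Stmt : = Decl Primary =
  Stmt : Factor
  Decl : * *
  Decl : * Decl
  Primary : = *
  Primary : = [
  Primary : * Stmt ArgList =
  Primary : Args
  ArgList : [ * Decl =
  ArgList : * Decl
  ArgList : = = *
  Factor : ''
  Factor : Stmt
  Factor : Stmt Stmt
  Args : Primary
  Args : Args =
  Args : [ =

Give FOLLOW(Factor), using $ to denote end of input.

In Stmt : Factor: Factor is at the end, add FOLLOW(Stmt) = { $, *, =, [ }.
Union: FOLLOW(Factor) = { $, *, =, [ }.

{ $, *, =, [ }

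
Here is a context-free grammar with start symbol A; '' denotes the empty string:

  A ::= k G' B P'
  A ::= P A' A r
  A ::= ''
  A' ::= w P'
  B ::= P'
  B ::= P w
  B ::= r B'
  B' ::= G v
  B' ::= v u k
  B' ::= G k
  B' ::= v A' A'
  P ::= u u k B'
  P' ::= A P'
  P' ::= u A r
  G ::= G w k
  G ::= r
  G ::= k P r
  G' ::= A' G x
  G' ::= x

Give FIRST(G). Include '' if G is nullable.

From G ::= G w k: add FIRST(G) = { k, r }.
G ::= r contributes {r}.
G ::= k P r contributes {k}.
Union: FIRST(G) = { k, r }.

{ k, r }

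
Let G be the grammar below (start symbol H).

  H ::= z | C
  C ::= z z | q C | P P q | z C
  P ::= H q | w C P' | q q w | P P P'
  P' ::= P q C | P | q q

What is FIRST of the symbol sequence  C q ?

{ q, w, z }

Add FIRST(C) = { q, w, z }; C is not nullable, stop.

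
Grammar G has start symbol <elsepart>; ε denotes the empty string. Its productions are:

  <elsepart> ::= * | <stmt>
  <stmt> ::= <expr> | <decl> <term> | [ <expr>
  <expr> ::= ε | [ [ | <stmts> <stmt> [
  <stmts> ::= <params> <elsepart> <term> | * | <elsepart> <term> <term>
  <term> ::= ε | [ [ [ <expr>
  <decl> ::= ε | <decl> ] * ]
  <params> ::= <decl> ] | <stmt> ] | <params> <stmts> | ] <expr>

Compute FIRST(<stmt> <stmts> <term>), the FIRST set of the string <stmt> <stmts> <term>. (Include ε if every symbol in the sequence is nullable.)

{ *, [, ], ε }

Add FIRST(<stmt>)\{ε} = { *, [, ] }; <stmt> is nullable, continue.
Add FIRST(<stmts>)\{ε} = { *, [, ] }; <stmts> is nullable, continue.
Add FIRST(<term>)\{ε} = { [ }; <term> is nullable, continue.
Every symbol is nullable, so include ε.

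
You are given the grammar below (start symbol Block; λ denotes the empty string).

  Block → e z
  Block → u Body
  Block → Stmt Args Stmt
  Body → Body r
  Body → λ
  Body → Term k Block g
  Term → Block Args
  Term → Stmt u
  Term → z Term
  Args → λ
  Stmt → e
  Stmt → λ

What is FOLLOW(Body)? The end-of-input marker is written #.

{ #, g, k, r }

In Block → u Body: Body is at the end, add FOLLOW(Block) = { #, g, k }.
In Body → Body r: add FIRST(r) = { r }.
Union: FOLLOW(Body) = { #, g, k, r }.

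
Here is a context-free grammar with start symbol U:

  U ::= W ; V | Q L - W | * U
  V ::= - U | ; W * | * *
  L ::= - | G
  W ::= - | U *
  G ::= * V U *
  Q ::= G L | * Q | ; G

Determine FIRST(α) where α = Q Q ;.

Add FIRST(Q) = { *, ; }; Q is not nullable, stop.

{ *, ; }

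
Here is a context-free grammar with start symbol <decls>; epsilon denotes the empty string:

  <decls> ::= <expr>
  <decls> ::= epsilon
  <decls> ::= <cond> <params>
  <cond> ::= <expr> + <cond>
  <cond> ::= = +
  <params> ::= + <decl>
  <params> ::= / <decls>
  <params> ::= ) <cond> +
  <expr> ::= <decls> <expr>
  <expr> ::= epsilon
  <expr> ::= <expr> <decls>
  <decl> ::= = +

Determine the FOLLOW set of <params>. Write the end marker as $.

In <decls> ::= <cond> <params>: <params> is at the end, add FOLLOW(<decls>) = { $, +, = }.
Union: FOLLOW(<params>) = { $, +, = }.

{ $, +, = }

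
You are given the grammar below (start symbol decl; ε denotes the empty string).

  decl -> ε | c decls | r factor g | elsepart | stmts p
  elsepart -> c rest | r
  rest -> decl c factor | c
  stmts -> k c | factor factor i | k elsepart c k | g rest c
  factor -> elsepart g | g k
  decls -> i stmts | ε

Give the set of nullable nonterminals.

{ decl, decls }

Directly nullable (have an ε-production): decl, decls.
No other nonterminal has a production whose RHS symbols are all nullable.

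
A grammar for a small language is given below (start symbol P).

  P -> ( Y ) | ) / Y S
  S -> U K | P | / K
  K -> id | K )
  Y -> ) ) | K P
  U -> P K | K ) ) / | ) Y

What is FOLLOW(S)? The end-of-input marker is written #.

In P -> ) / Y S: S is at the end, add FOLLOW(P) = { #, (, ), /, id }.
Union: FOLLOW(S) = { #, (, ), /, id }.

{ #, (, ), /, id }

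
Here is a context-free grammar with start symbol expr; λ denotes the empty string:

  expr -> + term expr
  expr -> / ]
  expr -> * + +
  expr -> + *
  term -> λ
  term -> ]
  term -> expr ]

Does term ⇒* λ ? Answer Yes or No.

Yes

term has an λ-production, so term ⇒ λ.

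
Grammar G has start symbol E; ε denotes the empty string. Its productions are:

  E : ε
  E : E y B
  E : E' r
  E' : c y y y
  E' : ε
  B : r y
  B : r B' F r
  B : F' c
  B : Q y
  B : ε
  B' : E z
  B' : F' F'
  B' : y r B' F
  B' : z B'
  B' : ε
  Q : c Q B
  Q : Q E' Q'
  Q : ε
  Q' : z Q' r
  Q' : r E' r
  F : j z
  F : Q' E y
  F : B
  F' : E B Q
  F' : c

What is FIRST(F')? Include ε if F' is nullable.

From F' : E B Q: E, B, Q nullable, take FIRST(E) ∪ FIRST(B) ∪ FIRST(Q) = { c, r, y, z }; also ε since the whole RHS is nullable.
F' : c contributes {c}.
Union: FIRST(F') = { c, r, y, z, ε }.

{ c, r, y, z, ε }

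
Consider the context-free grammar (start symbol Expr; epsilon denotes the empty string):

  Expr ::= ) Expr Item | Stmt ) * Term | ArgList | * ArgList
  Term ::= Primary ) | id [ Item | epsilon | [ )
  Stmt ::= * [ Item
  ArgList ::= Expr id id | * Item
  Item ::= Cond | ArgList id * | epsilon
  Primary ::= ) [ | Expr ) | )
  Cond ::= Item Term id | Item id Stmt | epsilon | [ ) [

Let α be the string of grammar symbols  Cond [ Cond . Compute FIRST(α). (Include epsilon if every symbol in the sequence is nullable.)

{ ), *, [, id }

Add FIRST(Cond)\{epsilon} = { ), *, [, id }; Cond is nullable, continue.
[ is a terminal; add {[} and stop.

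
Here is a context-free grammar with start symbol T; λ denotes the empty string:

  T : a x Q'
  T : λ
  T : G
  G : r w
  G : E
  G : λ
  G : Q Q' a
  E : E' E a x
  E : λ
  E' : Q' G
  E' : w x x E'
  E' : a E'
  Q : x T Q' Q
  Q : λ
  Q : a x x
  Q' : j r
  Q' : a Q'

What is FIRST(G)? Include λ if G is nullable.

G : r w contributes {r}.
From G : E: add FIRST(E) = { a, j, w, λ } (including λ since E is nullable).
G : λ contributes λ.
From G : Q Q' a: Q nullable, take FIRST(Q) ∪ FIRST(Q') = { a, j, x }.
Union: FIRST(G) = { a, j, r, w, x, λ }.

{ a, j, r, w, x, λ }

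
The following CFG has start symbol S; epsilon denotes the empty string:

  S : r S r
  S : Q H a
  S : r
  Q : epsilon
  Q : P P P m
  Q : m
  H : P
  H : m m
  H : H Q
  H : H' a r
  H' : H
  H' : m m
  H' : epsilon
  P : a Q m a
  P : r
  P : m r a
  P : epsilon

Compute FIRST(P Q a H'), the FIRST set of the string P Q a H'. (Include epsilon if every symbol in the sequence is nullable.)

{ a, m, r }

Add FIRST(P)\{epsilon} = { a, m, r }; P is nullable, continue.
Add FIRST(Q)\{epsilon} = { a, m, r }; Q is nullable, continue.
a is a terminal; add {a} and stop.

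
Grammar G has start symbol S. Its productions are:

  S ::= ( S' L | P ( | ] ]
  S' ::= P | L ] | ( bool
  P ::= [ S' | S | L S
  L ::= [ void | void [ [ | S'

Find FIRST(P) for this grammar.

{ (, [, ], void }

P ::= [ S' contributes {[}.
From P ::= S: add FIRST(S) = { (, [, ], void }.
From P ::= L S: add FIRST(L) = { (, [, ], void }.
Union: FIRST(P) = { (, [, ], void }.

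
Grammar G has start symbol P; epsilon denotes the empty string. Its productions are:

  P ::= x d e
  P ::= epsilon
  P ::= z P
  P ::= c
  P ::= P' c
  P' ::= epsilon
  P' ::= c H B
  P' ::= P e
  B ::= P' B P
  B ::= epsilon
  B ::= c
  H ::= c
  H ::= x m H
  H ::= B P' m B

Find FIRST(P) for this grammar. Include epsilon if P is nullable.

P ::= x d e contributes {x}.
P ::= epsilon contributes epsilon.
P ::= z P contributes {z}.
P ::= c contributes {c}.
From P ::= P' c: P' nullable, take FIRST(P') ∪ {c} = { c, e, x, z }.
Union: FIRST(P) = { c, e, x, z, epsilon }.

{ c, e, x, z, epsilon }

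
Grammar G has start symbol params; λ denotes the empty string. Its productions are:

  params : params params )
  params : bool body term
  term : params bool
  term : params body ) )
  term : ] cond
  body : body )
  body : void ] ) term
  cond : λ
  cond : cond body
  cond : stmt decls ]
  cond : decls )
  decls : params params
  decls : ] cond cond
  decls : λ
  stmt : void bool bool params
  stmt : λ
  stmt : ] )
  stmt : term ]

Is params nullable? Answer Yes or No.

No

Nullable nonterminals: cond, decls, stmt.
No production of params has an RHS whose symbols are all nullable, so params is not nullable.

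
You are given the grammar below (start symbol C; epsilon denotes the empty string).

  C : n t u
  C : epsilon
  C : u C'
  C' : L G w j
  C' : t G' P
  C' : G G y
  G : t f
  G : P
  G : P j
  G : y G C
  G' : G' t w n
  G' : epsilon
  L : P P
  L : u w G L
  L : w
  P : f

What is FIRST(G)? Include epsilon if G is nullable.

G : t f contributes {t}.
From G : P: add FIRST(P) = { f }.
From G : P j: add FIRST(P) = { f }.
G : y G C contributes {y}.
Union: FIRST(G) = { f, t, y }.

{ f, t, y }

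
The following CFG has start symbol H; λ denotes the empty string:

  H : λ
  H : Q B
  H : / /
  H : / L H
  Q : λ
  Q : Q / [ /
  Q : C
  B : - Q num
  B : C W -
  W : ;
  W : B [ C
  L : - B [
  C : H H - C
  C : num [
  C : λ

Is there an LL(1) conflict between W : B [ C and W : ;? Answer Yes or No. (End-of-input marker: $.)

Yes

FIRST(B [ C) = { -, /, ;, num } and FIRST(;) = { ; }.
Both contain ;, so the two alternatives are not disjoint — LL(1) conflict.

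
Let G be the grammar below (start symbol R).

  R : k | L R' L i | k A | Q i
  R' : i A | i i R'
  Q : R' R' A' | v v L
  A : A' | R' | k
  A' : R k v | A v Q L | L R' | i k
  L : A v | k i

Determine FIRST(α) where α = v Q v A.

v is a terminal; add {v} and stop.

{ v }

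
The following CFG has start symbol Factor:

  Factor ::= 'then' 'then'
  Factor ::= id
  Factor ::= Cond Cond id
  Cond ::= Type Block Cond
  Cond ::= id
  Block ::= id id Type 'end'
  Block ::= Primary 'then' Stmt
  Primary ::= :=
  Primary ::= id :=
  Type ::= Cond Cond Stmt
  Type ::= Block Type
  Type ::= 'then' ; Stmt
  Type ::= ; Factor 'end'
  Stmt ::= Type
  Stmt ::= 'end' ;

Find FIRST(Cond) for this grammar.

From Cond ::= Type Block Cond: add FIRST(Type) = { 'then', :=, ;, id }.
Cond ::= id contributes {id}.
Union: FIRST(Cond) = { 'then', :=, ;, id }.

{ 'then', :=, ;, id }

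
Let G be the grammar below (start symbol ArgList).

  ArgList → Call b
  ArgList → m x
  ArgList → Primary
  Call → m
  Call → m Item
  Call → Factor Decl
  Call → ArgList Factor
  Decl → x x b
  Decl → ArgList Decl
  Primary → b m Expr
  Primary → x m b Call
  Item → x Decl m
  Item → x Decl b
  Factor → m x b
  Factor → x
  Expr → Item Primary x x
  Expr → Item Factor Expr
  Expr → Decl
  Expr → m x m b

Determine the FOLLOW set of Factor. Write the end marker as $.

In Call → Factor Decl: add FIRST(Decl) = { b, m, x }.
In Call → ArgList Factor: Factor is at the end, add FOLLOW(Call) = { $, b, m, x }.
In Expr → Item Factor Expr: add FIRST(Expr) = { b, m, x }.
Union: FOLLOW(Factor) = { $, b, m, x }.

{ $, b, m, x }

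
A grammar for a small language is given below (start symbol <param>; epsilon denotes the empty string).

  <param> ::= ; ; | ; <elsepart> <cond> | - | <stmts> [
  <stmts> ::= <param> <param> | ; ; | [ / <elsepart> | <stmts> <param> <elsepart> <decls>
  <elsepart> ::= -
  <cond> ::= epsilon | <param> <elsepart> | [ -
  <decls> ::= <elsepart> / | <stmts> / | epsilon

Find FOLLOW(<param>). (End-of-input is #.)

<param> is the start symbol, so # ∈ FOLLOW(<param>).
In <stmts> ::= <param> <param>: add FIRST(<param>) = { -, ;, [ }.
In <stmts> ::= <param> <param>: <param> is at the end, add FOLLOW(<stmts>) = { -, /, ;, [ }.
In <stmts> ::= <stmts> <param> <elsepart> <decls>: add FIRST(<elsepart> <decls>) = { - }.
In <cond> ::= <param> <elsepart>: add FIRST(<elsepart>) = { - }.
Union: FOLLOW(<param>) = { #, -, /, ;, [ }.

{ #, -, /, ;, [ }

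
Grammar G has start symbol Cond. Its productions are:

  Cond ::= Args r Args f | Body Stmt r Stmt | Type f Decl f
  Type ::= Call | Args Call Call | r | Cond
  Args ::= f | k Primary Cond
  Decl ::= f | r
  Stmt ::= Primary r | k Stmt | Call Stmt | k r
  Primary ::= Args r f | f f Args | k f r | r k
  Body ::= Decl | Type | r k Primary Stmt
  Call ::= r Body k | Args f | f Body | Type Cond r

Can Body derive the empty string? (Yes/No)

No nonterminal in this grammar is nullable.
No production of Body has an RHS whose symbols are all nullable, so Body is not nullable.

No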